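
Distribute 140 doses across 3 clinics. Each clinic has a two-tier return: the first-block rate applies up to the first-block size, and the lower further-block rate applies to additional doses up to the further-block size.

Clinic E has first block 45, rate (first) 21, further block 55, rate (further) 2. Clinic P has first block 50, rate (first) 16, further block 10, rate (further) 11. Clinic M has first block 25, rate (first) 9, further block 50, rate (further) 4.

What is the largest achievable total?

2120

Order all 6 blocks by rate: Clinic E/T1 21 > Clinic P/T1 16 > Clinic P/T2 11 > Clinic M/T1 9 > Clinic M/T2 4 > Clinic E/T2 2.
Clinic E/T1 (21): +45 ; 95 left.
Fill Clinic P T1 block (50 at 16) ; 45 left.
Clinic P T2 at 11: fill all 10 ; 35 left.
Clinic M/T1 (9): +25 ; 10 left.
Clinic M/T2: +10 of 50 at 4; pool empty.
Total = 21×45 + 16×50 + 11×10 + 9×25 + 4×10 = 2120.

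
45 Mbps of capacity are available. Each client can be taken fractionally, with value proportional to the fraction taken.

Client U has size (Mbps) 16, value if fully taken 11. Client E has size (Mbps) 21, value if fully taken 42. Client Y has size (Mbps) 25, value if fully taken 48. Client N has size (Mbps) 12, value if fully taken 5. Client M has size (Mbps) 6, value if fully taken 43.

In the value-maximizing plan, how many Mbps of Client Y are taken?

18

Rank by value-to-size ratio: Client M 43/6≈7.17, Client E 42/21≈2, Client Y 48/25≈1.92, Client U 11/16≈0.688, Client N 5/12≈0.417.
Take all of Client M (6 Mbps, value 43) → 39 Mbps left.
All 21 Mbps of Client E fit (value 42) → 18 remain.
Fill the last 18 Mbps with part of Client Y: 18/25 of it earns 34.56.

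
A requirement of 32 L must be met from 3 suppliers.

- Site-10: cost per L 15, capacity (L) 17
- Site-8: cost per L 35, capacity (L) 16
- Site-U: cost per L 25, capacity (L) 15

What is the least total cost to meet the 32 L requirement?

Fill from the cheapest supplier first.
Site-10 at 15: take all 17 L ; 15 still needed.
Site-U at 25: take all 15 L ; 0 still needed.
Site-8: unused.
Cost = 17×15 + 15×25 = 630.

630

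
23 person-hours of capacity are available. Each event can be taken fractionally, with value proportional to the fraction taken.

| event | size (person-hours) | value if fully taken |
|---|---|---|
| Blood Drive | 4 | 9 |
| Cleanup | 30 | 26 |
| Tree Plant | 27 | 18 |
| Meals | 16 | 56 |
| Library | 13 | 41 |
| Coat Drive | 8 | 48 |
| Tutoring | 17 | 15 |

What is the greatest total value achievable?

100.5

Sort by value density: Coat Drive 48/8≈6, Meals 56/16≈3.5, Library 41/13≈3.15, Blood Drive 9/4≈2.25, Tutoring 15/17≈0.882, Cleanup 26/30≈0.867, Tree Plant 18/27≈0.667.
Take all of Coat Drive (8 person-hours, value 48) — 15 person-hours left.
Only 15 person-hours remain; take 15/16 of Meals for value 56×15/16 = 52.5.
Total value = 100.5.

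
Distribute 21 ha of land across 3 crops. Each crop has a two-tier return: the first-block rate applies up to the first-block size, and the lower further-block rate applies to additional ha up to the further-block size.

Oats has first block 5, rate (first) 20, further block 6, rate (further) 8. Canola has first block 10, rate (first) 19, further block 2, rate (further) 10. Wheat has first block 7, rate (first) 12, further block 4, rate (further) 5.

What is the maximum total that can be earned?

Order all 6 blocks by rate: Oats/tier1 20 > Canola/tier1 19 > Wheat/tier1 12 > Canola/tier2 10 > Oats/tier2 8 > Wheat/tier2 5.
Fill Oats tier1 block (5 at 20) ; 16 left.
Canola/tier1 (19): +10 ; 6 left.
Wheat/tier1: +6 of 7 at 12; pool empty.
Total = 20×5 + 19×10 + 12×6 = 362.

362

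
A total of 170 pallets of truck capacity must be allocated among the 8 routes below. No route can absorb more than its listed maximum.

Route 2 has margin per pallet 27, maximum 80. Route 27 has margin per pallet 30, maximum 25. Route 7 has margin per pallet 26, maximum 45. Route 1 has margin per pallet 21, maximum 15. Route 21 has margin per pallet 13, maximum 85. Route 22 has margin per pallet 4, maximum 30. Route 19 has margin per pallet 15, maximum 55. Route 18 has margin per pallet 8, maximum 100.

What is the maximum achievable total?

4470

Highest margin per pallet first: Route 27 30 > Route 2 27 > Route 7 26 > Route 1 21 > Route 19 15 > Route 21 13 > Route 18 8 > Route 22 4.
Give Route 27 25 to hit its cap of 25 — 145 left.
Route 2 takes 80 to reach its cap of 80 — 65 left.
Route 7 takes 45 to reach its cap of 45 — 20 left.
Give Route 1 15 to hit its cap of 15 — 5 left.
Route 19: +5 (room for 55) → 5. Pool exhausted.
Total = 27×80 + 30×25 + 26×45 + 21×15 + 15×5 = 4470.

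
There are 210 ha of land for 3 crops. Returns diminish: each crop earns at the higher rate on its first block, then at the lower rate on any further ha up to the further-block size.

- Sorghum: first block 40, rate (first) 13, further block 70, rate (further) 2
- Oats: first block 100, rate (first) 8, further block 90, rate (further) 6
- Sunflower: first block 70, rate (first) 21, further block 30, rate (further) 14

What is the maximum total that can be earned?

2970

Order all 6 blocks by rate: Sunflower/tier1 21 > Sunflower/tier2 14 > Sorghum/tier1 13 > Oats/tier1 8 > Oats/tier2 6 > Sorghum/tier2 2.
Fill Sunflower tier1 block (70 at 21) — 140 left.
Fill Sunflower tier2 block (30 at 14) — 110 left.
Sorghum tier1 at 13: fill all 40 — 70 left.
Oats tier1 at 8: only 70 left, fill 70.
Total = 21×70 + 14×30 + 13×40 + 8×70 = 2970.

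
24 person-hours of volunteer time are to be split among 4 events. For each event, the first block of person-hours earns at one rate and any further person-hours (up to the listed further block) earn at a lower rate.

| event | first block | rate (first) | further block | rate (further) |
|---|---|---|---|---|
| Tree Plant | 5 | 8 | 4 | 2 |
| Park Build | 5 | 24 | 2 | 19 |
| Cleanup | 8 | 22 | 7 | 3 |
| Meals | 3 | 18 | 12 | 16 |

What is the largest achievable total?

484

Order all 8 blocks by rate: Park Build/first 24 > Cleanup/first 22 > Park Build/second 19 > Meals/first 18 > Meals/second 16 > Tree Plant/first 8 > Cleanup/second 3 > Tree Plant/second 2.
Park Build first at 24: fill all 5 → 19 left.
Fill Cleanup first block (8 at 22) → 11 left.
Park Build second at 19: fill all 2 → 9 left.
Meals first at 18: fill all 3 → 6 left.
Meals/second: +6 of 12 at 16; pool empty.
Total = 24×5 + 22×8 + 19×2 + 18×3 + 16×6 = 484.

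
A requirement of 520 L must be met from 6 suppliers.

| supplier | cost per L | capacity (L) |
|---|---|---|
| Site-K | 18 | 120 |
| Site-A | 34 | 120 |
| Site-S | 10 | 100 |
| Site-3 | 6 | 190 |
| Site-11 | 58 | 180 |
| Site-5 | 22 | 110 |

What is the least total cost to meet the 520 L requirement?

6720

Cheapest first:
Site-3 at 6: take all 190 L — 330 still needed.
Take 100 from Site-S at 10 — need 230 more.
Take 120 from Site-K at 18 — need 110 more.
Site-5 at 22: take all 110 L — 0 still needed.
Site-A, Site-11: unused.
Cost = 190×6 + 100×10 + 120×18 + 110×22 = 6720.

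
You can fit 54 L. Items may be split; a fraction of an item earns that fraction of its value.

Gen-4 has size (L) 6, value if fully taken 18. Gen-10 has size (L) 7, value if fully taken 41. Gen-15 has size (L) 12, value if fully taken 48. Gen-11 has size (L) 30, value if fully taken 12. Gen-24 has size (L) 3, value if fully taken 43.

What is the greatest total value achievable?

160.4

Sort by value density: Gen-24 43/3≈14.3, Gen-10 41/7≈5.86, Gen-15 48/12≈4, Gen-4 18/6≈3, Gen-11 12/30≈0.4.
Gen-24: take in full, 3 L for value 43 → 51 left.
Take all of Gen-10 (7 L, value 41) → 44 L left.
Gen-15: take in full, 12 L for value 48 → 32 left.
Take all of Gen-4 (6 L, value 18) → 26 L left.
Fill the last 26 L with part of Gen-11: 26/30 of it earns 10.4.
Total value = 160.4.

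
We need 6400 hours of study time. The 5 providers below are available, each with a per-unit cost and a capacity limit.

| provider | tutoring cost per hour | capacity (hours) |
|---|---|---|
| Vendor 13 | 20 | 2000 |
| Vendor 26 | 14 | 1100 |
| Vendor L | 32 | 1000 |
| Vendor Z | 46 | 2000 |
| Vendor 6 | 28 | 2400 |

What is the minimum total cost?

151400

Use providers in increasing cost order.
Take 1100 from Vendor 26 at 14 ; need 5300 more.
Vendor 13 at 20: take all 2000 hours ; 3300 still needed.
Vendor 6 (28): use full 2400 ; 900 hours to go.
Vendor L at 32: take 900 of its 1000 ; requirement met.
Vendor Z: unused.
Cost = 1100×14 + 2000×20 + 2400×28 + 900×32 = 151400.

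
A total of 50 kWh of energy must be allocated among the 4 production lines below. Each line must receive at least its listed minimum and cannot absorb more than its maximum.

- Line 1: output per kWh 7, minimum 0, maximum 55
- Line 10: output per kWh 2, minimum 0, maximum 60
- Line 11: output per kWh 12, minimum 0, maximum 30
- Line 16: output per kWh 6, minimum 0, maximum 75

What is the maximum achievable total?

500

Meeting every minimum uses 0+0+0+0 = 0 kWh, leaving 50.
Rank by output per kWh: Line 11 12 > Line 1 7 > Line 16 6 > Line 10 2.
Line 11: +30 to 30 (cap) ; 20 left.
Only 20 left; Line 1 takes them to reach 20.
Total = 7×20 + 12×30 = 500.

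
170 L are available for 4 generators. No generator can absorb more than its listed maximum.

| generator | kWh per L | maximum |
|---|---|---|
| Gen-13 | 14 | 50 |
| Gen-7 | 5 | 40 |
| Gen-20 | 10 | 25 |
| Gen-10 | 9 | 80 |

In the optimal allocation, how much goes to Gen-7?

15

Order the generators by kWh per L: Gen-13 14 > Gen-20 10 > Gen-10 9 > Gen-7 5.
Give Gen-13 50 to hit its cap of 50 ; 120 left.
Gen-20: +25 to 25 (cap) ; 95 left.
Gen-10 takes 80 to reach its cap of 80 ; 15 left.
Gen-7 has room for 40 but only 15 remain, so it gets 15.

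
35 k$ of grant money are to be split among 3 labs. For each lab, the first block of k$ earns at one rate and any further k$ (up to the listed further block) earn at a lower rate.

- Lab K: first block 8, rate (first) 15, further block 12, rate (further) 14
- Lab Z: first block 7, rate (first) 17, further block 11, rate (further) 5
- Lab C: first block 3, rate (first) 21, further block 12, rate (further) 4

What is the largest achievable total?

Rank every tier by rate: Lab C/T1 21 > Lab Z/T1 17 > Lab K/T1 15 > Lab K/T2 14 > Lab Z/T2 5 > Lab C/T2 4.
Fill Lab C T1 block (3 at 21) → 32 left.
Lab Z/T1 (17): +7 → 25 left.
Fill Lab K T1 block (8 at 15) → 17 left.
Lab K T2 at 14: fill all 12 → 5 left.
Lab Z T2 at 5: only 5 left, fill 5.
Total = 21×3 + 17×7 + 15×8 + 14×12 + 5×5 = 495.

495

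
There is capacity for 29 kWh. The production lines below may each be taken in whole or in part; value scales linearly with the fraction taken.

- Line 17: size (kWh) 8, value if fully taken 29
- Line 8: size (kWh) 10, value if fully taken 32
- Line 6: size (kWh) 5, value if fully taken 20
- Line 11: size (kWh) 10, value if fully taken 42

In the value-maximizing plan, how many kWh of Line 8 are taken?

Rank by value-to-size ratio: Line 11 42/10≈4.2, Line 6 20/5≈4, Line 17 29/8≈3.62, Line 8 32/10≈3.2.
Take all of Line 11 (10 kWh, value 42) → 19 kWh left.
All 5 kWh of Line 6 fit (value 20) → 14 remain.
Line 17: take in full, 8 kWh for value 29 → 6 left.
Only 6 kWh remain; take 6/10 of Line 8 for value 32×6/10 = 19.2.

6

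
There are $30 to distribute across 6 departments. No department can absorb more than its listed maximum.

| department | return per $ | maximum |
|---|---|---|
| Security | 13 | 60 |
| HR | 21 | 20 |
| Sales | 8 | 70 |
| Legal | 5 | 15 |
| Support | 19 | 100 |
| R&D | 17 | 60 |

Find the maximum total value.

Order the departments by return per $: HR 21 > Support 19 > R&D 17 > Security 13 > Sales 8 > Legal 5.
HR: +20 to 20 (cap) → 10 left.
Support: +10 (room for 100) → 10. Pool exhausted.
Total = 21×20 + 19×10 = 610.

610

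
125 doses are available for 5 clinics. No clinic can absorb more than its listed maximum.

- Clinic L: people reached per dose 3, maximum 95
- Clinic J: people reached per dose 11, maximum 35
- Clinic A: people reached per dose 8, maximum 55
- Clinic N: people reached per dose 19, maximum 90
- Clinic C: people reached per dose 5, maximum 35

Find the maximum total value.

2095

Order the clinics by people reached per dose: Clinic N 19 > Clinic J 11 > Clinic A 8 > Clinic C 5 > Clinic L 3.
Give Clinic N 90 to hit its cap of 90 — 35 left.
Clinic J takes 35 to reach its cap of 35 — 0 left.
Total = 11×35 + 19×90 = 2095.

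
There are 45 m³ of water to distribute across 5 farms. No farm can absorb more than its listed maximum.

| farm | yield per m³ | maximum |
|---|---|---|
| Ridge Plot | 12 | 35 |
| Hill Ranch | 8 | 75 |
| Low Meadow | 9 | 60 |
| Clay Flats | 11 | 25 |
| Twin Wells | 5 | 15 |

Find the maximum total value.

530

Rank by yield per m³: Ridge Plot 12 > Clay Flats 11 > Low Meadow 9 > Hill Ranch 8 > Twin Wells 5.
Ridge Plot: +35 to 35 (cap) → 10 left.
Clay Flats has room for 25 but only 10 remain, so it gets 10.
Total = 12×35 + 11×10 = 530.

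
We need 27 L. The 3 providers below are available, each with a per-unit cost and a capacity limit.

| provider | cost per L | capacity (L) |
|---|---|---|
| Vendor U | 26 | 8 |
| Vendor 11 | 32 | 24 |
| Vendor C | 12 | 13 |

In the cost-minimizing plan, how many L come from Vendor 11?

Cheapest first:
Take 13 from Vendor C at 12 → need 14 more.
Vendor U at 26: take all 8 L → 6 still needed.
Vendor 11 (32): take the remaining 6 → done.

6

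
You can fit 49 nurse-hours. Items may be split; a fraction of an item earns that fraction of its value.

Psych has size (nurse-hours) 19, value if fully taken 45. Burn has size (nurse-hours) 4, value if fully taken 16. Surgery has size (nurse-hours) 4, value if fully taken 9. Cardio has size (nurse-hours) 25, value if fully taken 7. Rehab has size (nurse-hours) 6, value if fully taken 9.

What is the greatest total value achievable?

Sort by value density: Burn 16/4≈4, Psych 45/19≈2.37, Surgery 9/4≈2.25, Rehab 9/6≈1.5, Cardio 7/25≈0.28.
Burn: take in full, 4 nurse-hours for value 16 → 45 left.
All 19 nurse-hours of Psych fit (value 45) → 26 remain.
All 4 nurse-hours of Surgery fit (value 9) → 22 remain.
Rehab: take in full, 6 nurse-hours for value 9 → 16 left.
16 nurse-hours left: a 16/25 share of Cardio gives 7×16/25 = 4.48.
Total value = 83.48.

83.48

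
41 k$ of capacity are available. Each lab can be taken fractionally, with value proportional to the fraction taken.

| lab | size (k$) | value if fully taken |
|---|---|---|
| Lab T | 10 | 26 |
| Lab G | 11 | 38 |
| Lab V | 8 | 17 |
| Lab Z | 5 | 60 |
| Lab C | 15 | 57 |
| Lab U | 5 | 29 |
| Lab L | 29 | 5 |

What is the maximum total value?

Rank by value-to-size ratio: Lab Z 60/5≈12, Lab U 29/5≈5.8, Lab C 57/15≈3.8, Lab G 38/11≈3.45, Lab T 26/10≈2.6, Lab V 17/8≈2.12, Lab L 5/29≈0.172.
All 5 k$ of Lab Z fit (value 60) — 36 remain.
All 5 k$ of Lab U fit (value 29) — 31 remain.
Lab C: take in full, 15 k$ for value 57 — 16 left.
All 11 k$ of Lab G fit (value 38) — 5 remain.
Only 5 k$ remain; take 5/10 of Lab T for value 26×5/10 = 13.
Total value = 197.

197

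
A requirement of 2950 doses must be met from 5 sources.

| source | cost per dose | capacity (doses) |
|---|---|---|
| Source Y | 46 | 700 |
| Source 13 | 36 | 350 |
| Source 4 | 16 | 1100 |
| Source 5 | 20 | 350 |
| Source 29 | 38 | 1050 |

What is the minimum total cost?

Fill from the cheapest source first.
Take 1100 from Source 4 at 16 ; need 1850 more.
Take 350 from Source 5 at 20 ; need 1500 more.
Source 13 at 36: take all 350 doses ; 1150 still needed.
Source 29 at 38: take all 1050 doses ; 100 still needed.
Source Y (46): take the remaining 100 ; done.
Cost = 1100×16 + 350×20 + 350×36 + 1050×38 + 100×46 = 81700.

81700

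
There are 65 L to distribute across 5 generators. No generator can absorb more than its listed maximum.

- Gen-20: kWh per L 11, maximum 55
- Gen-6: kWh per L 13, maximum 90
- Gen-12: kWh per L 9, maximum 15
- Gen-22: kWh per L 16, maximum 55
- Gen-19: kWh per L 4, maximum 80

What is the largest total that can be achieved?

Order the generators by kWh per L: Gen-22 16 > Gen-6 13 > Gen-20 11 > Gen-12 9 > Gen-19 4.
Gen-22 takes 55 to reach its cap of 55 → 10 left.
Only 10 left; Gen-6 takes them to reach 10.
Total = 13×10 + 16×55 = 1010.

1010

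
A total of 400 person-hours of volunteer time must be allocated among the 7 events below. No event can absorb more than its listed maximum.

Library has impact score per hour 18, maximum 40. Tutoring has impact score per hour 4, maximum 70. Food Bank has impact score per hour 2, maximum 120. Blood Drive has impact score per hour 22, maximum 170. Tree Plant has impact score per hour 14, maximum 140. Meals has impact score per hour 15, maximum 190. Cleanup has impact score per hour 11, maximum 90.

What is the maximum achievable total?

Rank by impact score per hour: Blood Drive 22 > Library 18 > Meals 15 > Tree Plant 14 > Cleanup 11 > Tutoring 4 > Food Bank 2.
Give Blood Drive 170 to hit its cap of 170 ; 230 left.
Give Library 40 to hit its cap of 40 ; 190 left.
Meals: +190 to 190 (cap) ; 0 left.
Total = 18×40 + 22×170 + 15×190 = 7310.

7310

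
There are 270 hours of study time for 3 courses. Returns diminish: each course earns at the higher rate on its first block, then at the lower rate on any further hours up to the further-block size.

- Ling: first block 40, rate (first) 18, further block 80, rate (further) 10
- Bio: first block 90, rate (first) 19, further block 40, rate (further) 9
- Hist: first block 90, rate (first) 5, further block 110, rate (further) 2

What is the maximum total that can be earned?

Treat each block as its own option and order by rate: Bio/tier1 19 > Ling/tier1 18 > Ling/tier2 10 > Bio/tier2 9 > Hist/tier1 5 > Hist/tier2 2.
Fill Bio tier1 block (90 at 19) → 180 left.
Ling tier1 at 18: fill all 40 → 140 left.
Ling tier2 at 10: fill all 80 → 60 left.
Bio tier2 at 9: fill all 40 → 20 left.
Hist tier1 at 5: only 20 left, fill 20.
Total = 19×90 + 18×40 + 10×80 + 9×40 + 5×20 = 3690.

3690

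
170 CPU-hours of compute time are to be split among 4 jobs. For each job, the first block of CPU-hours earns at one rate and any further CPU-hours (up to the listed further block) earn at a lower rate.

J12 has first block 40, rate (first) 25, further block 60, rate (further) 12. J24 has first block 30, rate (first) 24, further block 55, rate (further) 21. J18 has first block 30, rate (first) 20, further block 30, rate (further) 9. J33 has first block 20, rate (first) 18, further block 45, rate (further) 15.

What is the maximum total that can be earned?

Treat each block as its own option and order by rate: J12/tier1 25 > J24/tier1 24 > J24/tier2 21 > J18/tier1 20 > J33/tier1 18 > J33/tier2 15 > J12/tier2 12 > J18/tier2 9.
J12 tier1 at 25: fill all 40 → 130 left.
Fill J24 tier1 block (30 at 24) → 100 left.
J24 tier2 at 21: fill all 55 → 45 left.
Fill J18 tier1 block (30 at 20) → 15 left.
15 remain; put them into J33 tier1 at 18.
Total = 25×40 + 24×30 + 21×55 + 20×30 + 18×15 = 3745.

3745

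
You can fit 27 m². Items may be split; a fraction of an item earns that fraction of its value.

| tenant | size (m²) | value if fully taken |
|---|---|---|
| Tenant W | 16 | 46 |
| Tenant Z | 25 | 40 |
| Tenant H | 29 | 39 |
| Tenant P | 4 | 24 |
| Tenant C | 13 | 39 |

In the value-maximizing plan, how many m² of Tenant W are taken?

10

Best value per unit of size first: Tenant P 24/4≈6, Tenant C 39/13≈3, Tenant W 46/16≈2.88, Tenant Z 40/25≈1.6, Tenant H 39/29≈1.34.
Take all of Tenant P (4 m², value 24) — 23 m² left.
All 13 m² of Tenant C fit (value 39) — 10 remain.
10 m² left: a 10/16 share of Tenant W gives 46×10/16 = 28.75.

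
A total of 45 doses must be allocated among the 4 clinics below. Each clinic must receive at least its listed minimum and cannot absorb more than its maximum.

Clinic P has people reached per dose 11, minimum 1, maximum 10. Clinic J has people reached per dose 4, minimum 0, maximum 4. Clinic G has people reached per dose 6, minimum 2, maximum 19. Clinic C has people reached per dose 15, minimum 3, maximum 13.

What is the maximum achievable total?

431

Meeting every minimum uses 1+0+2+3 = 6 doses, leaving 39.
Order the clinics by people reached per dose: Clinic C 15 > Clinic P 11 > Clinic G 6 > Clinic J 4.
Give Clinic C 10 more to hit its cap of 13 → 29 left.
Give Clinic P 9 more to hit its cap of 10 → 20 left.
Clinic G: +17 to 19 (cap) → 3 left.
Only 3 left; Clinic J takes them to reach 3.
Total = 11×10 + 4×3 + 6×19 + 15×13 = 431.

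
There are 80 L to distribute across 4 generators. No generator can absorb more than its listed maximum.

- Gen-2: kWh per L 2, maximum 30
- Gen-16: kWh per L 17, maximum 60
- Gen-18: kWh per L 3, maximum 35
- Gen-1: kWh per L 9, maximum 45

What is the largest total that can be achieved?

1200

Order the generators by kWh per L: Gen-16 17 > Gen-1 9 > Gen-18 3 > Gen-2 2.
Give Gen-16 60 to hit its cap of 60 → 20 left.
Only 20 left; Gen-1 takes them to reach 20.
Total = 17×60 + 9×20 = 1200.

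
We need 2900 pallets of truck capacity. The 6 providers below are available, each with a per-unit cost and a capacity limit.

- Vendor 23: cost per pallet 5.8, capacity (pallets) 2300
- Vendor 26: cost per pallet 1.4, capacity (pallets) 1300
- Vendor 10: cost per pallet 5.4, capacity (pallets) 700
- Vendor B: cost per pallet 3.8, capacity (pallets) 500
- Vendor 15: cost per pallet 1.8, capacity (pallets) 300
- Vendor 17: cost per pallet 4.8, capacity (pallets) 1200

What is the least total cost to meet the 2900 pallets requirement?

Fill from the cheapest provider first.
Vendor 26 at 1.4: take all 1300 pallets — 1600 still needed.
Vendor 15 at 1.8: take all 300 pallets — 1300 still needed.
Vendor B (3.8): use full 500 — 800 pallets to go.
Vendor 17 at 4.8: take 800 of its 1200 — requirement met.
Vendor 10, Vendor 23: unused.
Cost = 1300×1.4 + 300×1.8 + 500×3.8 + 800×4.8 = 8100.

8100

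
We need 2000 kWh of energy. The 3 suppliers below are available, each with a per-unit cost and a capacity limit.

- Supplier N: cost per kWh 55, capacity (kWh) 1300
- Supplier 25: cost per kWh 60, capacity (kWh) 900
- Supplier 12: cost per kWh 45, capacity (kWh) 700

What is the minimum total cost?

Fill from the cheapest supplier first.
Supplier 12 (45): use full 700 ; 1300 kWh to go.
Supplier N (55): use full 1300 ; 0 kWh to go.
Supplier 25: unused.
Cost = 700×45 + 1300×55 = 103000.

103000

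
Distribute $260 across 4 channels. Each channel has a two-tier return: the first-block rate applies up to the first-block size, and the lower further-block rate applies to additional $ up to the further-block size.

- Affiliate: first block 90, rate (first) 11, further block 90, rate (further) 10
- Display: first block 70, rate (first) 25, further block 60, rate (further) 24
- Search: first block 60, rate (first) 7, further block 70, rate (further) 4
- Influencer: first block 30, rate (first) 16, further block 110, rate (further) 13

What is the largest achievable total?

4970

Treat each block as its own option and order by rate: Display/tier1 25 > Display/tier2 24 > Influencer/tier1 16 > Influencer/tier2 13 > Affiliate/tier1 11 > Affiliate/tier2 10 > Search/tier1 7 > Search/tier2 4.
Display tier1 at 25: fill all 70 — 190 left.
Display tier2 at 24: fill all 60 — 130 left.
Influencer tier1 at 16: fill all 30 — 100 left.
Influencer tier2 at 13: only 100 left, fill 100.
Total = 25×70 + 24×60 + 16×30 + 13×100 = 4970.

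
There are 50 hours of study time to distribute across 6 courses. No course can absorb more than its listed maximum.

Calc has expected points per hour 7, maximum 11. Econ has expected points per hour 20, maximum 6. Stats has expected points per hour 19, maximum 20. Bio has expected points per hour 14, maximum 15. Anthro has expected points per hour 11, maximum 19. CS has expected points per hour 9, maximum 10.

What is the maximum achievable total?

Order the courses by expected points per hour: Econ 20 > Stats 19 > Bio 14 > Anthro 11 > CS 9 > Calc 7.
Econ: +6 to 6 (cap) ; 44 left.
Stats takes 20 to reach its cap of 20 ; 24 left.
Bio takes 15 to reach its cap of 15 ; 9 left.
Anthro has room for 19 but only 9 remain, so it gets 9.
Total = 20×6 + 19×20 + 14×15 + 11×9 = 809.

809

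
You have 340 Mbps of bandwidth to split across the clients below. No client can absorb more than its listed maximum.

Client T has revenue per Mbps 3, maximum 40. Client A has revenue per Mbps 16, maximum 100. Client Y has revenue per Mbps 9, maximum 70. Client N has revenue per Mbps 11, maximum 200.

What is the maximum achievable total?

4160

Highest revenue per Mbps first: Client A 16 > Client N 11 > Client Y 9 > Client T 3.
Client A: +100 to 100 (cap) ; 240 left.
Client N: +200 to 200 (cap) ; 40 left.
Only 40 left; Client Y takes them to reach 40.
Total = 16×100 + 9×40 + 11×200 = 4160.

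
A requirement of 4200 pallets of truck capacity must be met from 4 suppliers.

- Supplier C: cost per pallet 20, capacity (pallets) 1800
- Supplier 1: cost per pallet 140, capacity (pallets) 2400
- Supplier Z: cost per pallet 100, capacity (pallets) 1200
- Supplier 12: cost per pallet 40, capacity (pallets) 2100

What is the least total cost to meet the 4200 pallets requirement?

Fill from the cheapest supplier first.
Supplier C (20): use full 1800 → 2400 pallets to go.
Supplier 12 (40): use full 2100 → 300 pallets to go.
Take 300 from Supplier Z at 100 to finish.
Supplier 1: unused.
Cost = 1800×20 + 2100×40 + 300×100 = 150000.

150000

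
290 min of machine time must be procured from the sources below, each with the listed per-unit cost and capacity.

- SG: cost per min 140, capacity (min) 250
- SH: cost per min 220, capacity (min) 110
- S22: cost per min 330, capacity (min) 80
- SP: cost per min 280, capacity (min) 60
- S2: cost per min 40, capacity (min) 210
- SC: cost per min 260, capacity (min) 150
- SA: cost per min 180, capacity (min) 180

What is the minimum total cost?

Use sources in increasing cost order.
S2 at 40: take all 210 min → 80 still needed.
SG (140): take the remaining 80 → done.
SA, SH, SC, SP, S22: unused.
Cost = 210×40 + 80×140 = 19600.

19600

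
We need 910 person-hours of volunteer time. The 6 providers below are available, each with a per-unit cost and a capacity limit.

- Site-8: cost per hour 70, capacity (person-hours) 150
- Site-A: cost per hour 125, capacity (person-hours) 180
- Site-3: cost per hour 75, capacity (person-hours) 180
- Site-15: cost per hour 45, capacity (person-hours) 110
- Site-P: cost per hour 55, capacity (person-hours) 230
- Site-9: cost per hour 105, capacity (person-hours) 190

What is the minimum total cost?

67800

Fill from the cheapest provider first.
Take 110 from Site-15 at 45 — need 800 more.
Take 230 from Site-P at 55 — need 570 more.
Take 150 from Site-8 at 70 — need 420 more.
Site-3 (75): use full 180 — 240 person-hours to go.
Take 190 from Site-9 at 105 — need 50 more.
Take 50 from Site-A at 125 to finish.
Cost = 110×45 + 230×55 + 150×70 + 180×75 + 190×105 + 50×125 = 67800.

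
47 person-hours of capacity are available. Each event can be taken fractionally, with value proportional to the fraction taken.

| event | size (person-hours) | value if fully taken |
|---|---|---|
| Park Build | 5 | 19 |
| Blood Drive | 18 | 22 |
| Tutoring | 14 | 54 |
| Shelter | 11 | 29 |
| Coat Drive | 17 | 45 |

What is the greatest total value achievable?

147

Rank by value-to-size ratio: Tutoring 54/14≈3.86, Park Build 19/5≈3.8, Coat Drive 45/17≈2.65, Shelter 29/11≈2.64, Blood Drive 22/18≈1.22.
All 14 person-hours of Tutoring fit (value 54) — 33 remain.
Park Build: take in full, 5 person-hours for value 19 — 28 left.
All 17 person-hours of Coat Drive fit (value 45) — 11 remain.
Shelter: take in full, 11 person-hours for value 29 — 0 left.
Total value = 147.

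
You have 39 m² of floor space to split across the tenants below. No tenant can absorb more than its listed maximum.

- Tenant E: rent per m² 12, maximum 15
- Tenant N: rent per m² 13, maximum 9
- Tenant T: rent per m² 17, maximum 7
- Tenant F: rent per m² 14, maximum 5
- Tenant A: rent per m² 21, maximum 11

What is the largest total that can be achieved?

621

Order the tenants by rent per m²: Tenant A 21 > Tenant T 17 > Tenant F 14 > Tenant N 13 > Tenant E 12.
Tenant A: +11 to 11 (cap) — 28 left.
Tenant T: +7 to 7 (cap) — 21 left.
Tenant F takes 5 to reach its cap of 5 — 16 left.
Tenant N: +9 to 9 (cap) — 7 left.
Tenant E has room for 15 but only 7 remain, so it gets 7.
Total = 12×7 + 13×9 + 17×7 + 14×5 + 21×11 = 621.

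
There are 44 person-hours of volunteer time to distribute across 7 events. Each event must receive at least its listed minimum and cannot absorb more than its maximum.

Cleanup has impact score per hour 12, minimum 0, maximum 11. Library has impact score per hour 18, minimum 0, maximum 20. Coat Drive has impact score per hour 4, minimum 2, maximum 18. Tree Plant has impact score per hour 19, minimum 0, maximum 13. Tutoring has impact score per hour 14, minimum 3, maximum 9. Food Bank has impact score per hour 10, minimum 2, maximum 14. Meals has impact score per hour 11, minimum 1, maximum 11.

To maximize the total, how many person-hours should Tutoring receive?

Meeting every minimum uses 0+0+2+0+3+2+1 = 8 person-hours, leaving 36.
Order the events by impact score per hour: Tree Plant 19 > Library 18 > Tutoring 14 > Cleanup 12 > Meals 11 > Food Bank 10 > Coat Drive 4.
Tree Plant: +13 to 13 (cap) ; 23 left.
Library: +20 to 20 (cap) ; 3 left.
Tutoring: +3 (room for 6) → 6. Pool exhausted.

6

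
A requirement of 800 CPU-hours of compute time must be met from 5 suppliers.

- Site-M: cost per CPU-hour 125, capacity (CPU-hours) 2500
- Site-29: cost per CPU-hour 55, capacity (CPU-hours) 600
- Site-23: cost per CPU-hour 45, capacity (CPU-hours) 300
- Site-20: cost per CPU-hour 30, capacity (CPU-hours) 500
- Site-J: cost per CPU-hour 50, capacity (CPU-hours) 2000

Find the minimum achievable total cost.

28500

Fill from the cheapest supplier first.
Take 500 from Site-20 at 30 — need 300 more.
Site-23 at 45: take all 300 CPU-hours — 0 still needed.
Site-J, Site-29, Site-M: unused.
Cost = 500×30 + 300×45 = 28500.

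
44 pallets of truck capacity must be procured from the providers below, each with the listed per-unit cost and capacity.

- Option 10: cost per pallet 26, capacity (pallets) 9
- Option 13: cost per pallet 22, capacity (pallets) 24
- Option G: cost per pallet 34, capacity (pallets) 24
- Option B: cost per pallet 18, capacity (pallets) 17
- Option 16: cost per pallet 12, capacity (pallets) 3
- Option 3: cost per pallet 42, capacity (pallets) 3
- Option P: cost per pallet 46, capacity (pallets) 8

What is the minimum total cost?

870

Use providers in increasing cost order.
Take 3 from Option 16 at 12 — need 41 more.
Option B (18): use full 17 — 24 pallets to go.
Option 13 at 22: take all 24 pallets — 0 still needed.
Option 10, Option G, Option 3, Option P: unused.
Cost = 3×12 + 17×18 + 24×22 = 870.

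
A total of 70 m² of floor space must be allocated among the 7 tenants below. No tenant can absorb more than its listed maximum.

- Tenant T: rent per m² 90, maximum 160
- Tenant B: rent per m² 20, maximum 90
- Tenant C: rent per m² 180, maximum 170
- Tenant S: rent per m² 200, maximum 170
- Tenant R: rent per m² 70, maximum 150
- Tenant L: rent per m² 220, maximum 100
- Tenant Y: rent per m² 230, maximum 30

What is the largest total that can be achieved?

Highest rent per m² first: Tenant Y 230 > Tenant L 220 > Tenant S 200 > Tenant C 180 > Tenant T 90 > Tenant R 70 > Tenant B 20.
Tenant Y: +30 to 30 (cap) ; 40 left.
Only 40 left; Tenant L takes them to reach 40.
Total = 220×40 + 230×30 = 15700.

15700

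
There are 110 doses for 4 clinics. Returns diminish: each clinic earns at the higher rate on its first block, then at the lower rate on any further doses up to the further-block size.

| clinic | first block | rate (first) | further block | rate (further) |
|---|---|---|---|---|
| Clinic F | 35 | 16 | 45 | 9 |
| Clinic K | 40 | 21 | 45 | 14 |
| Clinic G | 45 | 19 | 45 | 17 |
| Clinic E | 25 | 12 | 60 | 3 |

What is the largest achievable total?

2120

Order all 8 blocks by rate: Clinic K/T1 21 > Clinic G/T1 19 > Clinic G/T2 17 > Clinic F/T1 16 > Clinic K/T2 14 > Clinic E/T1 12 > Clinic F/T2 9 > Clinic E/T2 3.
Clinic K T1 at 21: fill all 40 → 70 left.
Clinic G/T1 (19): +45 → 25 left.
Clinic G/T2: +25 of 45 at 17; pool empty.
Total = 21×40 + 19×45 + 17×25 = 2120.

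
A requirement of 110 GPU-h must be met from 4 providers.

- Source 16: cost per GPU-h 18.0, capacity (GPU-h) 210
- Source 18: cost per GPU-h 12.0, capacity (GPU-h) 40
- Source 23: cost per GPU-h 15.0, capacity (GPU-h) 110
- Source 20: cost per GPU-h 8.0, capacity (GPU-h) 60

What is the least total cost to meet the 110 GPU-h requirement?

1110

Use providers in increasing cost order.
Source 20 at 8.0: take all 60 GPU-h → 50 still needed.
Take 40 from Source 18 at 12.0 → need 10 more.
Take 10 from Source 23 at 15.0 to finish.
Source 16: unused.
Cost = 60×8.0 + 40×12.0 + 10×15.0 = 1110.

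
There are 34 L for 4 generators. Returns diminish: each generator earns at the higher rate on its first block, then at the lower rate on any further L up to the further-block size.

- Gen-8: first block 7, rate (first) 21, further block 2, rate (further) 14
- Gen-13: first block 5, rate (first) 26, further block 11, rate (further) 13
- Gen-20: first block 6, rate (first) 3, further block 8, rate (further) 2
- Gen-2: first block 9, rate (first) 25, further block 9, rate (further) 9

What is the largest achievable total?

673

Rank every tier by rate: Gen-13/first 26 > Gen-2/first 25 > Gen-8/first 21 > Gen-8/second 14 > Gen-13/second 13 > Gen-2/second 9 > Gen-20/first 3 > Gen-20/second 2.
Gen-13/first (26): +5 ; 29 left.
Gen-2/first (25): +9 ; 20 left.
Gen-8 first at 21: fill all 7 ; 13 left.
Gen-8/second (14): +2 ; 11 left.
Fill Gen-13 second block (11 at 13) ; 0 left.
Total = 26×5 + 25×9 + 21×7 + 14×2 + 13×11 = 673.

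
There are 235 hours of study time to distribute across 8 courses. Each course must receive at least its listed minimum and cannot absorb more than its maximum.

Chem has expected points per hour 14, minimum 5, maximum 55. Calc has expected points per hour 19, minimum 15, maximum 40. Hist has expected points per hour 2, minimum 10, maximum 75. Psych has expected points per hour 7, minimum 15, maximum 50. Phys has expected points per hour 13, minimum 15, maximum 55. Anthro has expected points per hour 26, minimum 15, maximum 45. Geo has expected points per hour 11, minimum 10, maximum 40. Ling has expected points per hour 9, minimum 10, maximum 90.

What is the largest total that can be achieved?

Meeting every minimum uses 5+15+10+15+15+15+10+10 = 95 hours, leaving 140.
Highest expected points per hour first: Anthro 26 > Calc 19 > Chem 14 > Phys 13 > Geo 11 > Ling 9 > Psych 7 > Hist 2.
Give Anthro 30 more to hit its cap of 45 ; 110 left.
Calc takes 25 more to reach its cap of 40 ; 85 left.
Chem takes 50 more to reach its cap of 55 ; 35 left.
Only 35 left; Phys takes them to reach 50.
Total = 14×55 + 19×40 + 2×10 + 7×15 + 13×50 + 26×45 + 11×10 + 9×10 = 3675.

3675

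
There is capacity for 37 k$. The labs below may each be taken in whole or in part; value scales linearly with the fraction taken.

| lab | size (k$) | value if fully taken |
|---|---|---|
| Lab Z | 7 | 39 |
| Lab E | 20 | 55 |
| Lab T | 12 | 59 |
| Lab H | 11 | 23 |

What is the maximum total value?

147.5

Best value per unit of size first: Lab Z 39/7≈5.57, Lab T 59/12≈4.92, Lab E 55/20≈2.75, Lab H 23/11≈2.09.
Take all of Lab Z (7 k$, value 39) — 30 k$ left.
Lab T: take in full, 12 k$ for value 59 — 18 left.
Only 18 k$ remain; take 18/20 of Lab E for value 55×18/20 = 49.5.
Total value = 147.5.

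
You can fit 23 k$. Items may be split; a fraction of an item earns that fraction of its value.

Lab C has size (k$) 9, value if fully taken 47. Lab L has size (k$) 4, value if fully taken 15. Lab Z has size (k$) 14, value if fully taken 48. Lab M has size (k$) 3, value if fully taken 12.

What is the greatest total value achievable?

Rank by value-to-size ratio: Lab C 47/9≈5.22, Lab M 12/3≈4, Lab L 15/4≈3.75, Lab Z 48/14≈3.43.
Take all of Lab C (9 k$, value 47) ; 14 k$ left.
All 3 k$ of Lab M fit (value 12) ; 11 remain.
Take all of Lab L (4 k$, value 15) ; 7 k$ left.
Fill the last 7 k$ with part of Lab Z: 7/14 of it earns 24.
Total value = 98.

98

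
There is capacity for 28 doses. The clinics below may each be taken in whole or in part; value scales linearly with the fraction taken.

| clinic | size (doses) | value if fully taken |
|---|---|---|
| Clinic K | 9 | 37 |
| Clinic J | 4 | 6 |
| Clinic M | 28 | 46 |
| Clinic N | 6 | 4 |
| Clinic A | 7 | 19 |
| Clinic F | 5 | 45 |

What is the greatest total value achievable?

Rank by value-to-size ratio: Clinic F 45/5≈9, Clinic K 37/9≈4.11, Clinic A 19/7≈2.71, Clinic M 46/28≈1.64, Clinic J 6/4≈1.5, Clinic N 4/6≈0.667.
Clinic F: take in full, 5 doses for value 45 — 23 left.
Clinic K: take in full, 9 doses for value 37 — 14 left.
Take all of Clinic A (7 doses, value 19) — 7 doses left.
7 doses left: a 7/28 share of Clinic M gives 46×7/28 = 11.5.
Total value = 112.5.

112.5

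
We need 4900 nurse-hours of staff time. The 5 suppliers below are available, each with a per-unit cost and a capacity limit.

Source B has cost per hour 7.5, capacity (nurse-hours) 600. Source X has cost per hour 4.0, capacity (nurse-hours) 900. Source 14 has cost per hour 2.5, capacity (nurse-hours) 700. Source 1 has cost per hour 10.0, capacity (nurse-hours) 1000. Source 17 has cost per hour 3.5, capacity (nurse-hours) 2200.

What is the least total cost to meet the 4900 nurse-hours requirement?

Fill from the cheapest supplier first.
Take 700 from Source 14 at 2.5 — need 4200 more.
Source 17 at 3.5: take all 2200 nurse-hours — 2000 still needed.
Take 900 from Source X at 4.0 — need 1100 more.
Source B (7.5): use full 600 — 500 nurse-hours to go.
Take 500 from Source 1 at 10.0 to finish.
Cost = 700×2.5 + 2200×3.5 + 900×4.0 + 600×7.5 + 500×10.0 = 22550.

22550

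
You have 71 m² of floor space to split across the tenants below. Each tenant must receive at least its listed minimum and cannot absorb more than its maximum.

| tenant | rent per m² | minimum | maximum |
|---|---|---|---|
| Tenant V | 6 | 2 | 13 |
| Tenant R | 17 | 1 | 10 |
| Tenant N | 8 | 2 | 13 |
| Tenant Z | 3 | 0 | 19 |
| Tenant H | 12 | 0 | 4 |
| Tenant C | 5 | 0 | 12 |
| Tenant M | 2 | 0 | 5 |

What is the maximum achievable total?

517

Meeting every minimum uses 2+1+2+0+0+0+0 = 5 m², leaving 66.
Highest rent per m² first: Tenant R 17 > Tenant H 12 > Tenant N 8 > Tenant V 6 > Tenant C 5 > Tenant Z 3 > Tenant M 2.
Tenant R: +9 to 10 (cap) → 57 left.
Tenant H: +4 to 4 (cap) → 53 left.
Give Tenant N 11 more to hit its cap of 13 → 42 left.
Give Tenant V 11 more to hit its cap of 13 → 31 left.
Tenant C: +12 to 12 (cap) → 19 left.
Give Tenant Z 19 more to hit its cap of 19 → 0 left.
Total = 6×13 + 17×10 + 8×13 + 3×19 + 12×4 + 5×12 = 517.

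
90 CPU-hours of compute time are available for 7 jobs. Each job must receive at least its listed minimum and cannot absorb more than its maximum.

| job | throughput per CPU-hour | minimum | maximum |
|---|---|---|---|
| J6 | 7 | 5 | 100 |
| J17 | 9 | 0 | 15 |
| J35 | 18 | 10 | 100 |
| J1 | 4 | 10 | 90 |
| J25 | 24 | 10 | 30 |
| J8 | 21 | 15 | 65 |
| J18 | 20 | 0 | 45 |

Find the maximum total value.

Meeting every minimum uses 5+0+10+10+10+15+0 = 50 CPU-hours, leaving 40.
Highest throughput per CPU-hour first: J25 24 > J8 21 > J18 20 > J35 18 > J17 9 > J6 7 > J1 4.
J25: +20 to 30 (cap) ; 20 left.
Only 20 left; J8 takes them to reach 35.
Total = 7×5 + 18×10 + 4×10 + 24×30 + 21×35 = 1710.

1710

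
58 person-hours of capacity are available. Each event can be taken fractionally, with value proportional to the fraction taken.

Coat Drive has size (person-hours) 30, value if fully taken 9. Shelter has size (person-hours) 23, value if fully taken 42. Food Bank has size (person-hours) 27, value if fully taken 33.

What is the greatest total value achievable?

77.4

Rank by value-to-size ratio: Shelter 42/23≈1.83, Food Bank 33/27≈1.22, Coat Drive 9/30≈0.3.
All 23 person-hours of Shelter fit (value 42) ; 35 remain.
Food Bank: take in full, 27 person-hours for value 33 ; 8 left.
Fill the last 8 person-hours with part of Coat Drive: 8/30 of it earns 2.4.
Total value = 77.4.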